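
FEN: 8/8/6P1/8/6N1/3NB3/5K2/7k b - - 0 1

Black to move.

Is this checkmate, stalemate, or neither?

Black to move; black king on h1.
In check: no.
King squares — g1: attacked by Kf2; g2: attacked by Kf2; h2: attacked by Ng4.
Legal moves for Black: none.
Not in check and no legal moves → stalemate.

stalemate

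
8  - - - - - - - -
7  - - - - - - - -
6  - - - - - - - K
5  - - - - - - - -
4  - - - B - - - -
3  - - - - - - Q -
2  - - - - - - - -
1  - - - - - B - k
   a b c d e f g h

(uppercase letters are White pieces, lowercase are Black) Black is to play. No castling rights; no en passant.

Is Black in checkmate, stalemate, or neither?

stalemate

Black to move; black king on h1.
In check: no.
King squares — g1: attacked by Qg3; g2: attacked by Bf1; h2: attacked by Qg3.
Legal moves for Black: none.
Not in check and no legal moves → stalemate.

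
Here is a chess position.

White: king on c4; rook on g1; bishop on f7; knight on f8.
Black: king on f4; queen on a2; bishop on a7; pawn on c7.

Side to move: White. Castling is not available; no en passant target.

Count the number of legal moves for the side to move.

4

White to move; king on c4.
In check: yes, from the black queen on a2.
Legal moves: Kb5, Kb4, Kd3, Kc3.
Count: 4.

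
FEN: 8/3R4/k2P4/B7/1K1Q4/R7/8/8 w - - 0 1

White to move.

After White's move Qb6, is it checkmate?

yes

After Qb6: black king on a6; in check: yes, from the white queen on b6.
King squares — a5: attacked by Ra3; b5: attacked by Kb4; b6: attacked by Ba5; a7: attacked by Qb6; b7: attacked by Qb6.
Black has no legal moves → checkmate.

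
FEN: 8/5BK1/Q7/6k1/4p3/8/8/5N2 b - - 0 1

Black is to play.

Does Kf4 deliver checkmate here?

no

After Kf4: white king on g7; in check: no.
White is not in check, so this cannot be checkmate.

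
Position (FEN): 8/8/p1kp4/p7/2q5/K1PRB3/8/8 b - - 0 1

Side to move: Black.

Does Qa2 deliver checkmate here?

After Qa2: white king on a3; in check: yes, from the black queen on a2.
White has 1 legal reply: Kxa2.
In check but a legal move exists → not checkmate.

no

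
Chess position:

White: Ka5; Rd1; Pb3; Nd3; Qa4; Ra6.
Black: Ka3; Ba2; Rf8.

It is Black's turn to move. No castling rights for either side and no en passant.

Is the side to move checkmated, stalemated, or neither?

checkmate

Black to move; black king on a3.
In check: yes, from the white queen on a4.
King squares — a2: own bishop; b2: attacked by Nd3; b3: attacked by Qa4; a4: attacked by Pb3; b4: attacked by Nd3.
Legal moves for Black: none.
In check with no legal moves → checkmate.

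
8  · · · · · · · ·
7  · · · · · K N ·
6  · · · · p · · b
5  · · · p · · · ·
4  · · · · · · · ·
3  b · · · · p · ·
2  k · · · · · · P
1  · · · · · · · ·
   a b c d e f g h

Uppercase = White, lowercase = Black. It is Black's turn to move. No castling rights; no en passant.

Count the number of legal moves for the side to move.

Black to move; king on a2.
In check: no.
Legal moves: Bxg7, Bg5, Bf4, Be3, Bd2, Bhc1, Bf8, Be7, Bd6, Bc5, Bb4, Bb2, Bac1, Kb3, Kb2, Kb1, Ka1, e5, d4, f2.
Count: 20.

20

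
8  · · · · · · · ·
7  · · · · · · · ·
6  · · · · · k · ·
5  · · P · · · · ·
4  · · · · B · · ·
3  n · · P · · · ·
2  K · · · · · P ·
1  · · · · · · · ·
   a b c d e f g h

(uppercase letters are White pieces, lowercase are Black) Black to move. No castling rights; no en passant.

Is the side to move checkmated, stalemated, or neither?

neither

Black to move; black king on f6.
In check: no.
Legal moves for Black: Kg7, Kf7, Ke7, Ke6, Kg5, Ke5, Nb5, Nc4, Nc2, Nb1.
Black has 10 legal moves and is not in check → neither.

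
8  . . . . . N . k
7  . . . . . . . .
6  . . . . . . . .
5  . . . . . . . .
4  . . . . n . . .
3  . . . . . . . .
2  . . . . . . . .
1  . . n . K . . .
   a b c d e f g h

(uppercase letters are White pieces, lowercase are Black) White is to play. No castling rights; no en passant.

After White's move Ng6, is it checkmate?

After Ng6: black king on h8; in check: yes, from the white knight on g6.
Black has 3 legal replies: Kg8, Kh7, Kg7.
In check but a legal move exists → not checkmate.

no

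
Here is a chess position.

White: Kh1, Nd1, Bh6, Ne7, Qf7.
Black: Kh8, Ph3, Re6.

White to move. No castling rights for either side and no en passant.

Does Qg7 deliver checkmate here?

After Qg7: black king on h8; in check: yes, from the white queen on g7.
King squares — g7: attacked by Bh6; h7: attacked by Qg7; g8: attacked by Ne7.
Black has no legal moves → checkmate.

yes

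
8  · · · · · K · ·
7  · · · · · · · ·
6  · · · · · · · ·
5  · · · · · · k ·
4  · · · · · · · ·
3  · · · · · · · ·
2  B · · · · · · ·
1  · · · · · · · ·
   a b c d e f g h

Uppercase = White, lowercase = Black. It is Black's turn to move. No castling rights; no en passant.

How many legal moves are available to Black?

Black to move; king on g5.
In check: no.
Legal moves: Kh6, Kg6, Kf6, Kh5, Kf5, Kh4, Kg4, Kf4.
Count: 8.

8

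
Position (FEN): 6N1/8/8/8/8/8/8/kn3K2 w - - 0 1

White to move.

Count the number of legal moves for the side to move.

8

White to move; king on f1.
In check: no.
Legal moves: Ne7, Nh6, Nf6, Kg2, Kf2, Ke2, Kg1, Ke1.
Count: 8.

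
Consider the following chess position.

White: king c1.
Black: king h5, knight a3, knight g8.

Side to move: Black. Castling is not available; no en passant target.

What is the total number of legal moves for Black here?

12

Black to move; king on h5.
In check: no.
Legal moves: Ne7, Nh6, Nf6, Kh6, Kg6, Kg5, Kh4, Kg4, Nb5, Nc4, Nc2, Nb1.
Count: 12.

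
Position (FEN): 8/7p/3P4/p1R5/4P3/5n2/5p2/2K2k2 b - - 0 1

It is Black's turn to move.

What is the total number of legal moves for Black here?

Black to move; king on f1.
In check: no.
Legal moves: Ng5, Ne5, Nh4, Nd4, Nh2, Nd2, Ng1, Ne1, Kg2, Ke2, Kg1, Ke1, h6, a4, h5.
Count: 15.

15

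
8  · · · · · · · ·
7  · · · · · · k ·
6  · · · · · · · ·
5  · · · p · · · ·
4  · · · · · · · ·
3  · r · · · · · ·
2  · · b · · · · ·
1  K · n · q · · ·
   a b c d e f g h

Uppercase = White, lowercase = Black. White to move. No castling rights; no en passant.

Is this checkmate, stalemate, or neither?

stalemate

White to move; white king on a1.
In check: no.
King squares — b1: attacked by Bc2; a2: attacked by Nc1; b2: attacked by Rb3.
Legal moves for White: none.
Not in check and no legal moves → stalemate.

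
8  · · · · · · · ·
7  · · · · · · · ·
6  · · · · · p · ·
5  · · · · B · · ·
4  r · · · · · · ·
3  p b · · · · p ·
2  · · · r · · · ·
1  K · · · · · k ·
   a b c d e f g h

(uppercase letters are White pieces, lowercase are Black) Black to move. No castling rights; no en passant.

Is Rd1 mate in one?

yes

After Rd1: white king on a1; in check: yes, from the black rook on d1.
King squares — b1: attacked by Rd1; a2: attacked by Bb3; b2: attacked by Pa3.
White has no legal moves → checkmate.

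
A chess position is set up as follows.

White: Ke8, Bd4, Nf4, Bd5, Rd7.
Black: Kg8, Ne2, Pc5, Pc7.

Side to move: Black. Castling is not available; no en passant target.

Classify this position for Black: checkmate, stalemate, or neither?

checkmate

Black to move; black king on g8.
In check: yes, from the white bishop on d5.
King squares — f7: attacked by Bd5; g7: attacked by Bd4; h7: attacked by Rd7; f8: attacked by Ke8; h8: attacked by Bd4.
Legal moves for Black: none.
In check with no legal moves → checkmate.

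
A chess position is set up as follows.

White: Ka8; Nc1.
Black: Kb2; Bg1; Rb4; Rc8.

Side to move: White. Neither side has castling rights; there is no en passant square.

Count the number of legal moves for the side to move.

0

White to move; king on a8.
In check: yes, from the black rook on c8.
Legal moves: none.
Count: 0.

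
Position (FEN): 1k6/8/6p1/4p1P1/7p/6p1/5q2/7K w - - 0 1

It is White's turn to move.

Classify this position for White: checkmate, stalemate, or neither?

stalemate

White to move; white king on h1.
In check: no.
King squares — g1: attacked by Qf2; g2: attacked by Qf2; h2: attacked by Qf2.
Legal moves for White: none.
Not in check and no legal moves → stalemate.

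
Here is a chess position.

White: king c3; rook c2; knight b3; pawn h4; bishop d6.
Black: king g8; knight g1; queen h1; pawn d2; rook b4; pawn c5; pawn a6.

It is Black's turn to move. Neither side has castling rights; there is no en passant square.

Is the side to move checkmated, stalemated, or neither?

Black to move; black king on g8.
In check: no.
Legal moves for Black include: Kh8, Kh7, Kg7, Kf7, Rb8, Rb7, Rb6, Rb5, Rxh4, Rg4, Rf4, Re4, Rd4, Rc4+, Ra4, Rxb3+, Qa8, Qb7, ... (list truncated; more exist).
Black has legal moves and is not in check → neither.

neither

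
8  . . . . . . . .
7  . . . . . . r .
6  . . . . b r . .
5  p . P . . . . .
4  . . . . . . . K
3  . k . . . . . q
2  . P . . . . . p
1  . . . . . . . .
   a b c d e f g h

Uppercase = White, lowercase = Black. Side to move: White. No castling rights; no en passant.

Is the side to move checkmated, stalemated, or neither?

White to move; white king on h4.
In check: yes, from the black queen on h3.
King squares — g3: attacked by Qh3; h3: attacked by Be6; g4: attacked by Qh3; g5: attacked by Rg7; h5: attacked by Qh3.
Legal moves for White: none.
In check with no legal moves → checkmate.

checkmate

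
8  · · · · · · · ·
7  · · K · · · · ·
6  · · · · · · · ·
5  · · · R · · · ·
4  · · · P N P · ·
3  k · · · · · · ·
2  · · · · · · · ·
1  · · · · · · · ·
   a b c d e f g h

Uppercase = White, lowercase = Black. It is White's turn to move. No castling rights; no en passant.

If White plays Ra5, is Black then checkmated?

After Ra5: black king on a3; in check: yes, from the white rook on a5.
Black has 3 legal replies: Kb4, Kb3, Kb2.
In check but a legal move exists → not checkmate.

no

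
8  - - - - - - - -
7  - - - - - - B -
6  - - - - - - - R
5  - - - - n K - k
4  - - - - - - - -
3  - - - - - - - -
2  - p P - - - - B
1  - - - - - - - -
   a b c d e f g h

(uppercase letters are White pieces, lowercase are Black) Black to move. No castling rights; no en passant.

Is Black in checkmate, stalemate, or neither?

Black to move; black king on h5.
In check: yes, from the white rook on h6.
King squares — g4: attacked by Kf5; h4: attacked by Rh6; g5: attacked by Kf5; g6: attacked by Kf5; h6: attacked by Bg7.
Legal moves for Black: none.
In check with no legal moves → checkmate.

checkmate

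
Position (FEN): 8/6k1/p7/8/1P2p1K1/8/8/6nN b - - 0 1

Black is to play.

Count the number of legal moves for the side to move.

13

Black to move; king on g7.
In check: no.
Legal moves: Kh8, Kg8, Kf8, Kh7, Kf7, Kh6, Kg6, Kf6, Nh3, Nf3, Ne2, a5, e3.
Count: 13.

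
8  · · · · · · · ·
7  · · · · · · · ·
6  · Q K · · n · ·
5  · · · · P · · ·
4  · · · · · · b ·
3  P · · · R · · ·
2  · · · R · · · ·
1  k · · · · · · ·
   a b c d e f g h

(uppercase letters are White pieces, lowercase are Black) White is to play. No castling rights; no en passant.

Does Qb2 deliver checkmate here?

After Qb2: black king on a1; in check: yes, from the white queen on b2.
King squares — b1: attacked by Qb2; a2: attacked by Qb2; b2: attacked by Rd2.
Black has no legal moves → checkmate.

yes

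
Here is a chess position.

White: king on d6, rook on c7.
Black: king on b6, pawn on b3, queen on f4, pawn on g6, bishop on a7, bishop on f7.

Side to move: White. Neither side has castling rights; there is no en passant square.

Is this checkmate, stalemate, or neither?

White to move; white king on d6.
In check: yes, from the black queen on f4.
King squares — c5: attacked by Kb6; d5: attacked by Bf7; e5: attacked by Qf4; c6: attacked by Kb6; e6: attacked by Bf7; c7: own rook; d7: available; e7: available.
Legal moves for White: Ke7, Kd7.
White is in check but has 2 legal moves → neither.

neither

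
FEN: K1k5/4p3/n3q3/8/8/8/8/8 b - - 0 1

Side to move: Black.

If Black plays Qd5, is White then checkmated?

no

After Qd5: white king on a8; in check: yes, from the black queen on d5.
White has 1 legal reply: Ka7.
In check but a legal move exists → not checkmate.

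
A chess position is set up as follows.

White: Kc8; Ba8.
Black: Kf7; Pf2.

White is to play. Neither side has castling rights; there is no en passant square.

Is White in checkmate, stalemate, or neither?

neither

White to move; white king on c8.
In check: no.
Legal moves for White: Kd8, Kb8, Kd7, Kc7, Kb7, Bb7, Bc6, Bd5+, Be4, Bf3, Bg2, Bh1.
White has 12 legal moves and is not in check → neither.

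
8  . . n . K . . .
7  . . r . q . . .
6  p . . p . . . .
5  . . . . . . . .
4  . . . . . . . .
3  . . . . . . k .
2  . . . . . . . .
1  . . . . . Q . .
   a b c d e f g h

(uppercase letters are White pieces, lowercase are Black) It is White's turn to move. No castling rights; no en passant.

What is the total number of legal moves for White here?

0

White to move; king on e8.
In check: yes, from the black queen on e7.
Legal moves: none.
Count: 0.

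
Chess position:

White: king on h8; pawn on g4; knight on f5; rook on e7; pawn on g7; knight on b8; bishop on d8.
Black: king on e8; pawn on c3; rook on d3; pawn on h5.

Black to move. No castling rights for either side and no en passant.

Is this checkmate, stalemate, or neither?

neither

Black to move; black king on e8.
In check: yes, from the white rook on e7.
Legal moves for Black: Kxd8.
Black is in check but has 1 legal move → neither.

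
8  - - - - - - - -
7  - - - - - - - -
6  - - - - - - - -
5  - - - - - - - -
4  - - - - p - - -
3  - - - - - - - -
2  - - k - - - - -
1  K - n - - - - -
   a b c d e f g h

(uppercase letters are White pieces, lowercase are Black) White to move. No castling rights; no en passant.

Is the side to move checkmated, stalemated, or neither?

stalemate

White to move; white king on a1.
In check: no.
King squares — b1: attacked by Kc2; a2: attacked by Nc1; b2: attacked by Kc2.
Legal moves for White: none.
Not in check and no legal moves → stalemate.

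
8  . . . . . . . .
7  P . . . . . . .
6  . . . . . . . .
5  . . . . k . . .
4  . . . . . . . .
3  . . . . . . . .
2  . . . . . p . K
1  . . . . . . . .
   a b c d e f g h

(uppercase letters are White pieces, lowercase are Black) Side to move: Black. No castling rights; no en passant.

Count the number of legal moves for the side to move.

Black to move; king on e5.
In check: no.
Legal moves: Kf6, Ke6, Kd6, Kf5, Kd5, Kf4, Ke4, Kd4, f1=Q, f1=R, f1=B, f1=N+.
Count: 12.

12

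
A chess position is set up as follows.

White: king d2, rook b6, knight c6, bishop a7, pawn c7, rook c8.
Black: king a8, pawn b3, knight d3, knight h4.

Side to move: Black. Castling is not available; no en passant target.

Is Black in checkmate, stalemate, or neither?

Black to move; black king on a8.
In check: yes, from the white rook on c8.
King squares — a7: attacked by Nc6; b7: attacked by Rb6; b8: attacked by Rb6.
Legal moves for Black: none.
In check with no legal moves → checkmate.

checkmate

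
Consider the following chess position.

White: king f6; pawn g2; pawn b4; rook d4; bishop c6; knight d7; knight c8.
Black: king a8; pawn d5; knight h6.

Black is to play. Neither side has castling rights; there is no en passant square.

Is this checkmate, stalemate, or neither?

checkmate

Black to move; black king on a8.
In check: yes, from the white bishop on c6.
King squares — a7: attacked by Nc8; b7: attacked by Bc6; b8: attacked by Nd7.
Legal moves for Black: none.
In check with no legal moves → checkmate.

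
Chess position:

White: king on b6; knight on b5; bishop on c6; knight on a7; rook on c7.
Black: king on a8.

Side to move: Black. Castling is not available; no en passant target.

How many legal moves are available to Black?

Black to move; king on a8.
In check: yes, from the white bishop on c6.
Legal moves: Kb8.
Count: 1.

1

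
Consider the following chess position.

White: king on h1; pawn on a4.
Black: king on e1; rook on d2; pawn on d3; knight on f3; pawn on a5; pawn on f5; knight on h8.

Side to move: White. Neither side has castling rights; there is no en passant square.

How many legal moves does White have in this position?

White to move; king on h1.
In check: no.
Legal moves: none.
Count: 0.

0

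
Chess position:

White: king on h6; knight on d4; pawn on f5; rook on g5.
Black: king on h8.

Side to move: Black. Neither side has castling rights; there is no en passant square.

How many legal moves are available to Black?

Black to move; king on h8.
In check: no.
Legal moves: none.
Count: 0.

0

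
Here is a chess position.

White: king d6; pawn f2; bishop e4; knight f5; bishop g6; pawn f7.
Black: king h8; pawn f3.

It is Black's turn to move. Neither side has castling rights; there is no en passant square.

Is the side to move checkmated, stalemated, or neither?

stalemate

Black to move; black king on h8.
In check: no.
King squares — g7: attacked by Nf5; h7: attacked by Bg6; g8: attacked by Pf7.
Legal moves for Black: none.
Not in check and no legal moves → stalemate.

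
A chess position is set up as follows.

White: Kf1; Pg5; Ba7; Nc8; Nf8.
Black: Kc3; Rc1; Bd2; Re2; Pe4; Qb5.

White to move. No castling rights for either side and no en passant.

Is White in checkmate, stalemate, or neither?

checkmate

White to move; white king on f1.
In check: yes, from the black rook on c1.
King squares — e1: attacked by Rc1; g1: attacked by Rc1; e2: attacked by Qb5; f2: attacked by Re2; g2: attacked by Re2.
Legal moves for White: none.
In check with no legal moves → checkmate.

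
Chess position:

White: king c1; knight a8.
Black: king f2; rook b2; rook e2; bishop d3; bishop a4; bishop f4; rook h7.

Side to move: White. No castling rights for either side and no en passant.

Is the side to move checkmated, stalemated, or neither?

checkmate

White to move; white king on c1.
In check: yes, from the black bishop on f4.
King squares — b1: attacked by Rb2; d1: attacked by Ba4; b2: attacked by Re2; c2: attacked by Rb2; d2: attacked by Rb2.
Legal moves for White: none.
In check with no legal moves → checkmate.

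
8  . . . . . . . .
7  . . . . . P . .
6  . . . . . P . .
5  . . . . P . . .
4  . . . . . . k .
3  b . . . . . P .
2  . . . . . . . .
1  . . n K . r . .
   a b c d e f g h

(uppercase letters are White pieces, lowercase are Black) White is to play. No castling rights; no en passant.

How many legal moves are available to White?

2

White to move; king on d1.
In check: yes, from the black rook on f1.
Legal moves: Kd2, Kc2.
Count: 2.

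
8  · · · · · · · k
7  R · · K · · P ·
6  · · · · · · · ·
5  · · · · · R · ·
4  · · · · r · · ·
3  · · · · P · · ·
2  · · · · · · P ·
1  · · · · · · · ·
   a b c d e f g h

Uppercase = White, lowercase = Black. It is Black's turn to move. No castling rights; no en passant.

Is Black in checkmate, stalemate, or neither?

Black to move; black king on h8.
In check: yes, from the white pawn on g7.
King squares — g7: available; h7: available; g8: available.
Legal moves for Black: Kg8, Kh7, Kxg7.
Black is in check but has 3 legal moves → neither.

neither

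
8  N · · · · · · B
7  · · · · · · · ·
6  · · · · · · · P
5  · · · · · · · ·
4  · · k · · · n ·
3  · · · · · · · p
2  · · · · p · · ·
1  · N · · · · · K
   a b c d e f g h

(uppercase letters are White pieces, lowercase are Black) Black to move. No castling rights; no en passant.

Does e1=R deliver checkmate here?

yes

After e1=R: white king on h1; in check: yes, from the black rook on e1.
King squares — g1: attacked by Re1; g2: attacked by Ph3; h2: attacked by Ng4.
White has no legal moves → checkmate.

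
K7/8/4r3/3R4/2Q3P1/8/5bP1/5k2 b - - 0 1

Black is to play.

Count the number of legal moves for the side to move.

Black to move; king on f1.
In check: yes, from the white queen on c4.
Legal moves: Kxg2, Kg1, Ke1, Re2.
Count: 4.

4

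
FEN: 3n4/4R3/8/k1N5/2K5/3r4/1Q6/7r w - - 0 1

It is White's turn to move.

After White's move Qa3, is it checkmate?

After Qa3: black king on a5; in check: yes, from the white queen on a3.
Black has 2 legal replies: Kb6, Rxa3.
In check but a legal move exists → not checkmate.

no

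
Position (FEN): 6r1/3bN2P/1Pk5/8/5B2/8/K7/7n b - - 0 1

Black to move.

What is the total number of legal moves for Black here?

4

Black to move; king on c6.
In check: yes, from the white knight on e7.
Legal moves: Kb7, Kxb6, Kc5, Kb5.
Count: 4.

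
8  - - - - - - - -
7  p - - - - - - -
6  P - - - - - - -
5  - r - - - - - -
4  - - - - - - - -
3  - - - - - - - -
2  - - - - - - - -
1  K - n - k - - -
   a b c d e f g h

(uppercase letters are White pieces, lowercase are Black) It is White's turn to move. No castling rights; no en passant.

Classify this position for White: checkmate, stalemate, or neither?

White to move; white king on a1.
In check: no.
King squares — b1: attacked by Rb5; a2: attacked by Nc1; b2: attacked by Rb5.
Legal moves for White: none.
Not in check and no legal moves → stalemate.

stalemate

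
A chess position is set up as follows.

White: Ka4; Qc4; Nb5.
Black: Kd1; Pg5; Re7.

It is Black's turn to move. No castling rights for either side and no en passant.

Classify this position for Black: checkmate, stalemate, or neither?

Black to move; black king on d1.
In check: no.
Legal moves for Black: Re8, Rh7, Rg7, Rf7, Rd7, Rc7, Rb7, Ra7+, Re6, Re5, Re4, Re3, Re2, Re1, Kd2, Ke1, g4.
Black has 17 legal moves and is not in check → neither.

neither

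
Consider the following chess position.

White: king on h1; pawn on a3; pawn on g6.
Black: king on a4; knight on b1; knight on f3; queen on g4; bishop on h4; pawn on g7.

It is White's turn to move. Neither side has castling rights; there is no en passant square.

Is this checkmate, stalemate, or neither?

White to move; white king on h1.
In check: no.
King squares — g1: attacked by Nf3; g2: attacked by Qg4; h2: attacked by Nf3.
Legal moves for White: none.
Not in check and no legal moves → stalemate.

stalemate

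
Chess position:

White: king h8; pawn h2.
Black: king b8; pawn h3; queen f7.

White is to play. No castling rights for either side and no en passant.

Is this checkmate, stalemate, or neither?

White to move; white king on h8.
In check: no.
King squares — g7: attacked by Qf7; h7: attacked by Qf7; g8: attacked by Qf7.
Legal moves for White: none.
Not in check and no legal moves → stalemate.

stalemate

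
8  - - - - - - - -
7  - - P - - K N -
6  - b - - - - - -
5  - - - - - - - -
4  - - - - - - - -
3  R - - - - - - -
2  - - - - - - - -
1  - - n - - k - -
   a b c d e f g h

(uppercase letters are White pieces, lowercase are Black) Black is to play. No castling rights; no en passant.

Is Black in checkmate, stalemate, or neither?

neither

Black to move; black king on f1.
In check: no.
Legal moves for Black: Bxc7, Ba7, Bc5, Ba5, Bd4, Be3, Bf2, Bg1, Kg2, Kf2, Ke2, Kg1, Ke1, Nd3, Nb3, Ne2, Na2.
Black has 17 legal moves and is not in check → neither.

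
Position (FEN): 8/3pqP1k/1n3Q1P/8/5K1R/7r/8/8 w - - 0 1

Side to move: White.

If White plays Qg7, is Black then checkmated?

yes

After Qg7: black king on h7; in check: yes, from the white queen on g7.
King squares — g6: attacked by Qg7; h6: attacked by Rh4; g7: attacked by Ph6; g8: attacked by Pf7; h8: attacked by Qg7.
Black has no legal moves → checkmate.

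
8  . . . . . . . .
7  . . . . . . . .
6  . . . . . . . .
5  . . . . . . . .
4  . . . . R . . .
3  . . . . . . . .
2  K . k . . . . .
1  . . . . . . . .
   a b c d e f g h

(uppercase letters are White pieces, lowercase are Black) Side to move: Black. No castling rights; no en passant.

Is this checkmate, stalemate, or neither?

neither

Black to move; black king on c2.
In check: no.
Legal moves for Black: Kd3, Kc3, Kd2, Kd1, Kc1.
Black has 5 legal moves and is not in check → neither.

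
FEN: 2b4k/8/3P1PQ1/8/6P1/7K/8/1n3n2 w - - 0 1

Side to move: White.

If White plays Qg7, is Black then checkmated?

After Qg7: black king on h8; in check: yes, from the white queen on g7.
King squares — g7: attacked by Pf6; h7: attacked by Qg7; g8: attacked by Qg7.
Black has no legal moves → checkmate.

yes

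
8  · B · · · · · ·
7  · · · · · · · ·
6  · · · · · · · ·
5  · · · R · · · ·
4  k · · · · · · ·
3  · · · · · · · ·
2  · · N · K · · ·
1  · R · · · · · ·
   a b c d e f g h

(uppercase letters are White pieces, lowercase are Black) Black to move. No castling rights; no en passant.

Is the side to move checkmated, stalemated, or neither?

stalemate

Black to move; black king on a4.
In check: no.
King squares — a3: attacked by Nc2; b3: attacked by Rb1; b4: attacked by Rb1; a5: attacked by Rd5; b5: attacked by Rb1.
Legal moves for Black: none.
Not in check and no legal moves → stalemate.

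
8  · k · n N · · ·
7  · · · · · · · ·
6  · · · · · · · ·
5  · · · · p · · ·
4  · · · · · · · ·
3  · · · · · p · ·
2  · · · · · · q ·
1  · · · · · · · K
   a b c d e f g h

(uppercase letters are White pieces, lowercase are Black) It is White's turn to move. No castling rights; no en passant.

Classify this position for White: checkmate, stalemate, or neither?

White to move; white king on h1.
In check: yes, from the black queen on g2.
King squares — g1: attacked by Qg2; g2: attacked by Pf3; h2: attacked by Qg2.
Legal moves for White: none.
In check with no legal moves → checkmate.

checkmate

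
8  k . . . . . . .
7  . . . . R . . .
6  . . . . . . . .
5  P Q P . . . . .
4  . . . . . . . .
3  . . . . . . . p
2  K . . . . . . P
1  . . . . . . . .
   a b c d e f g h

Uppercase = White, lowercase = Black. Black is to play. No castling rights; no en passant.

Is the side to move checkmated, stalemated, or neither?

stalemate

Black to move; black king on a8.
In check: no.
King squares — a7: attacked by Re7; b7: attacked by Qb5; b8: attacked by Qb5.
Legal moves for Black: none.
Not in check and no legal moves → stalemate.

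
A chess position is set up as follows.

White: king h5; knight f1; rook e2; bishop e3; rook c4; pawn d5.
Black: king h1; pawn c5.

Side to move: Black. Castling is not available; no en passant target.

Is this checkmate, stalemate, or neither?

stalemate

Black to move; black king on h1.
In check: no.
King squares — g1: attacked by Be3; g2: attacked by Re2; h2: attacked by Nf1.
Legal moves for Black: none.
Not in check and no legal moves → stalemate.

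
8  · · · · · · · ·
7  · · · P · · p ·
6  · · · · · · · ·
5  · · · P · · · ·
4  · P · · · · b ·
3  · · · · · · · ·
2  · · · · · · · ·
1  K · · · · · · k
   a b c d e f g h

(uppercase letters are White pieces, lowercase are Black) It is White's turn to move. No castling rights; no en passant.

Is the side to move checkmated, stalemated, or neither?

White to move; white king on a1.
In check: no.
Legal moves for White: Kb2, Ka2, Kb1, d8=Q, d8=R, d8=B, d8=N, d6, b5.
White has 9 legal moves and is not in check → neither.

neither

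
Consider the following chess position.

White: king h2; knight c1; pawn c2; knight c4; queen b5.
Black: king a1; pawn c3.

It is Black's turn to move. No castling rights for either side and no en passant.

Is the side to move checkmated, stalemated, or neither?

Black to move; black king on a1.
In check: no.
King squares — b1: attacked by Qb5; a2: attacked by Nc1; b2: attacked by Nc4.
Legal moves for Black: none.
Not in check and no legal moves → stalemate.

stalemate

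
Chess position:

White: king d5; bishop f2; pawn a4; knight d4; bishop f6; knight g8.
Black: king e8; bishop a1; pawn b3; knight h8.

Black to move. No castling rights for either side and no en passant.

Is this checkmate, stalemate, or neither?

Black to move; black king on e8.
In check: no.
Legal moves for Black: Nf7, Ng6, Kf8, Kf7, Kd7, Bxd4, Bc3, Bb2, b2.
Black has 9 legal moves and is not in check → neither.

neither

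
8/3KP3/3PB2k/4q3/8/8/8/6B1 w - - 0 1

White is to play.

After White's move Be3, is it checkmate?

no

After Be3: black king on h6; in check: yes, from the white bishop on e3.
Black has 7 legal replies: Kh7, Kg7, Kg6, Kh5, Qg5, Qf4, Qxe3.
In check but a legal move exists → not checkmate.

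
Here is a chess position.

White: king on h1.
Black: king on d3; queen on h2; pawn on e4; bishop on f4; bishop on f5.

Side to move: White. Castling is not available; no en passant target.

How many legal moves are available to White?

0

White to move; king on h1.
In check: yes, from the black queen on h2.
Legal moves: none.
Count: 0.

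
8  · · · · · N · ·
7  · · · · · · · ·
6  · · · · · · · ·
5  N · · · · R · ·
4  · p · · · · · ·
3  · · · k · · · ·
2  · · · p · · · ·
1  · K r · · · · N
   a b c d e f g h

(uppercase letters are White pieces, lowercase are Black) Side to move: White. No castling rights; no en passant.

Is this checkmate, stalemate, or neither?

White to move; white king on b1.
In check: yes, from the black rook on c1.
King squares — a1: attacked by Rc1; c1: attacked by Pd2; a2: available; b2: available; c2: attacked by Rc1.
Legal moves for White: Kb2, Ka2.
White is in check but has 2 legal moves → neither.

neither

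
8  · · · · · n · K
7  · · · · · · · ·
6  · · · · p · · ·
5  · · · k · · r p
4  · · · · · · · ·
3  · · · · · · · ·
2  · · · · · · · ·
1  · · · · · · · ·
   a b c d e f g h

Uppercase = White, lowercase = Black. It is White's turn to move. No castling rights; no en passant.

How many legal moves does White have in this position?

0

White to move; king on h8.
In check: no.
Legal moves: none.
Count: 0.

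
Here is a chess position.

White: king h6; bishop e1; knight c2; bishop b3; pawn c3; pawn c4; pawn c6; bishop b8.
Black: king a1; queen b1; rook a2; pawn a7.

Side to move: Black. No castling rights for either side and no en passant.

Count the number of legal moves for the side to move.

3

Black to move; king on a1.
In check: yes, from the white knight on c2.
Legal moves: Kb2, Rxc2, Qxc2.
Count: 3.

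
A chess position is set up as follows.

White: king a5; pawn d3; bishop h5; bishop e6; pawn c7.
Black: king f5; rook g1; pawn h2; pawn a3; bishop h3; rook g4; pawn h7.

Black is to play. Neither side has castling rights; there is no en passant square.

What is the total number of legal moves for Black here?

5

Black to move; king on f5.
In check: yes, from the white bishop on e6.
Legal moves: Kf6, Kxe6, Kg5, Ke5, Kf4.
Count: 5.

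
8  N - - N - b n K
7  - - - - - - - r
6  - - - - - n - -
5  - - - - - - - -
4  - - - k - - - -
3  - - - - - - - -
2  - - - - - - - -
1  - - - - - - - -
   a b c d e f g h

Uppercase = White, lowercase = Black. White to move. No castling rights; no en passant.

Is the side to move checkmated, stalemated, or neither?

checkmate

White to move; white king on h8.
In check: yes, from the black rook on h7.
King squares — g7: attacked by Rh7; h7: attacked by Nf6; g8: attacked by Nf6.
Legal moves for White: none.
In check with no legal moves → checkmate.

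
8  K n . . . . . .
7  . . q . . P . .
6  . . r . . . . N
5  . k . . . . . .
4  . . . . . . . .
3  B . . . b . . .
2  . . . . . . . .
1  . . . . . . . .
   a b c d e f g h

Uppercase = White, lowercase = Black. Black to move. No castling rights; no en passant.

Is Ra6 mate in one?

yes

After Ra6: white king on a8; in check: yes, from the black rook on a6.
King squares — a7: attacked by Be3; b7: attacked by Qc7; b8: attacked by Qc7.
White has no legal moves → checkmate.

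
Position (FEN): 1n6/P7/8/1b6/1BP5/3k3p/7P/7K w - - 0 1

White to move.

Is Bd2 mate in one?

After Bd2: black king on d3; in check: no.
Black is not in check, so this cannot be checkmate.

no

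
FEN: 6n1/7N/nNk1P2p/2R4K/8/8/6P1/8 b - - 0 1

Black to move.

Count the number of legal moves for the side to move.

Black to move; king on c6.
In check: yes, from the white rook on c5.
Legal moves: Kb7, Kd6, Kxb6, Kxc5, Nxc5.
Count: 5.

5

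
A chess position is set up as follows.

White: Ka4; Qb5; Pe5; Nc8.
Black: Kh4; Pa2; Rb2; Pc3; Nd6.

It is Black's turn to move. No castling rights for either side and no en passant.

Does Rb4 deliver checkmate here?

no

After Rb4: white king on a4; in check: yes, from the black rook on b4.
White has 4 legal replies: Ka5, Kxb4, Ka3, Qxb4+.
In check but a legal move exists → not checkmate.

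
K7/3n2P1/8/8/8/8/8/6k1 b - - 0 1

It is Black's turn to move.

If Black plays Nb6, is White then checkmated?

no

After Nb6: white king on a8; in check: yes, from the black knight on b6.
White has 3 legal replies: Kb8, Kb7, Ka7.
In check but a legal move exists → not checkmate.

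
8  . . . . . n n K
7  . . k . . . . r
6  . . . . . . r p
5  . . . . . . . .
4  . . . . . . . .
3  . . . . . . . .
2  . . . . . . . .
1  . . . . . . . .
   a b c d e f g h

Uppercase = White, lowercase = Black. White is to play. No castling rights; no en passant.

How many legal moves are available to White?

0

White to move; king on h8.
In check: yes, from the black rook on h7.
Legal moves: none.
Count: 0.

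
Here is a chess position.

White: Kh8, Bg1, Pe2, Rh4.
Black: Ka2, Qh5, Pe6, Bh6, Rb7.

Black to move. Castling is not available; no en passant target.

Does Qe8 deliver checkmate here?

yes

After Qe8: white king on h8; in check: yes, from the black queen on e8.
King squares — g7: attacked by Bh6; h7: attacked by Rb7; g8: attacked by Qe8.
White has no legal moves → checkmate.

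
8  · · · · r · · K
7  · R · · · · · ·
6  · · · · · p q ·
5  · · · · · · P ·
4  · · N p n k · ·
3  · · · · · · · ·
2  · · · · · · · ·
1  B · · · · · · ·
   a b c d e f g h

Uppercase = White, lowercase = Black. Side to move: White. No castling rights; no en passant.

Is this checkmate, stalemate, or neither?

White to move; white king on h8.
In check: yes, from the black rook on e8.
King squares — g7: attacked by Qg6; h7: attacked by Qg6; g8: attacked by Qg6.
Legal moves for White: none.
In check with no legal moves → checkmate.

checkmate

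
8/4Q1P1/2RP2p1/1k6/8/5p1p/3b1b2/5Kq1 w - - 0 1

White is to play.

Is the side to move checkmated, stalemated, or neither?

White to move; white king on f1.
In check: yes, from the black queen on g1.
King squares — e1: attacked by Qg1; g1: attacked by Bf2; e2: attacked by Pf3; f2: attacked by Qg1; g2: attacked by Qg1.
Legal moves for White: none.
In check with no legal moves → checkmate.

checkmate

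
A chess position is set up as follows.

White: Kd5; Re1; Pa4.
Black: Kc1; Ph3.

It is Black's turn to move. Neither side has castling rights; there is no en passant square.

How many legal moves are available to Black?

3

Black to move; king on c1.
In check: yes, from the white rook on e1.
Legal moves: Kd2, Kc2, Kb2.
Count: 3.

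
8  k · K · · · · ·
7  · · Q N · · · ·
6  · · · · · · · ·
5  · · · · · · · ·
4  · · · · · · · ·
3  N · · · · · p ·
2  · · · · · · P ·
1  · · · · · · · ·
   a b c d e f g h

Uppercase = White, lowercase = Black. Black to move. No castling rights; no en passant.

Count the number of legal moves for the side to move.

Black to move; king on a8.
In check: no.
Legal moves: none.
Count: 0.

0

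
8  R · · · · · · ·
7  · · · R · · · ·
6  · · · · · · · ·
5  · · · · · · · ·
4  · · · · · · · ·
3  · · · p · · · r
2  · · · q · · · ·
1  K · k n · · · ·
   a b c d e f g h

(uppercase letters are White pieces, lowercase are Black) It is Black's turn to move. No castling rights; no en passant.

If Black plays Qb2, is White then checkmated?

After Qb2: white king on a1; in check: yes, from the black queen on b2.
King squares — b1: attacked by Kc1; a2: attacked by Qb2; b2: attacked by Kc1.
White has no legal moves → checkmate.

yes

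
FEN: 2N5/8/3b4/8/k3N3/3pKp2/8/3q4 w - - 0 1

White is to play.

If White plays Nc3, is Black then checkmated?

no

After Nc3: black king on a4; in check: yes, from the white knight on c3.
Black has 4 legal replies: Ka5, Kb4, Kb3, Ka3.
In check but a legal move exists → not checkmate.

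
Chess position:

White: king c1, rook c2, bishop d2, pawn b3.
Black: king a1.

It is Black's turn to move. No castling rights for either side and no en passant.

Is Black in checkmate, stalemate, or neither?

Black to move; black king on a1.
In check: no.
King squares — b1: attacked by Kc1; a2: attacked by Rc2; b2: attacked by Kc1.
Legal moves for Black: none.
Not in check and no legal moves → stalemate.

stalemate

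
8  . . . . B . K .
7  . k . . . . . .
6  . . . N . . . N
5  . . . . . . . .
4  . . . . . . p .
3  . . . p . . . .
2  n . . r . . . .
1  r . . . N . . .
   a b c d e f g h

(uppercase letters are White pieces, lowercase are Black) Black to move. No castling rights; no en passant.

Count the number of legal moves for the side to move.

Black to move; king on b7.
In check: yes, from the white knight on d6.
Legal moves: Kb8, Ka8, Kc7, Ka7, Kb6, Ka6.
Count: 6.

6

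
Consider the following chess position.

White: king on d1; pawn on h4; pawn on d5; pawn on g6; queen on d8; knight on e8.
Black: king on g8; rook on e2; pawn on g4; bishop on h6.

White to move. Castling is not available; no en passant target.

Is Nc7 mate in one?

After Nc7: black king on g8; in check: yes, from the white queen on d8.
Black has 3 legal replies: Kg7, Bf8, Re8.
In check but a legal move exists → not checkmate.

no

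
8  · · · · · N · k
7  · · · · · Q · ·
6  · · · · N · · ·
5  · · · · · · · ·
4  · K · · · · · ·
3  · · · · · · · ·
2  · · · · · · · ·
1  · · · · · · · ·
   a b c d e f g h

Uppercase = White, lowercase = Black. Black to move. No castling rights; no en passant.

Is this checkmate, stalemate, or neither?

stalemate

Black to move; black king on h8.
In check: no.
King squares — g7: attacked by Ne6; h7: attacked by Qf7; g8: attacked by Qf7.
Legal moves for Black: none.
Not in check and no legal moves → stalemate.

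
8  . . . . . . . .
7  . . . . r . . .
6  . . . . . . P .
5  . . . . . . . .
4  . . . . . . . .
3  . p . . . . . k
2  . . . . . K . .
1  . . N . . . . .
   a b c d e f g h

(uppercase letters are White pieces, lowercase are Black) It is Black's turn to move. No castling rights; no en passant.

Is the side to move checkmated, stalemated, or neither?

Black to move; black king on h3.
In check: no.
Legal moves for Black: Re8, Rh7, Rg7, Rf7+, Rd7, Rc7, Rb7, Ra7, Re6, Re5, Re4, Re3, Re2+, Re1, Kh4, Kg4, Kh2, b2.
Black has 18 legal moves and is not in check → neither.

neither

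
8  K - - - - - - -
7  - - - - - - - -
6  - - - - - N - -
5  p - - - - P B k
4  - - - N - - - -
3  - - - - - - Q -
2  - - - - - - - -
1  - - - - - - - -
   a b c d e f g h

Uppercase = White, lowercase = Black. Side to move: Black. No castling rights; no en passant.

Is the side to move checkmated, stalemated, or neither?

Black to move; black king on h5.
In check: yes, from the white knight on f6.
King squares — g4: attacked by Qg3; h4: attacked by Qg3; g5: attacked by Qg3; g6: attacked by Pf5; h6: attacked by Bg5.
Legal moves for Black: none.
In check with no legal moves → checkmate.

checkmate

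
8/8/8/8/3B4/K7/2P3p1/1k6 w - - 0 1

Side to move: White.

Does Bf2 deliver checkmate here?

After Bf2: black king on b1; in check: no.
Black is not in check, so this cannot be checkmate.

no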